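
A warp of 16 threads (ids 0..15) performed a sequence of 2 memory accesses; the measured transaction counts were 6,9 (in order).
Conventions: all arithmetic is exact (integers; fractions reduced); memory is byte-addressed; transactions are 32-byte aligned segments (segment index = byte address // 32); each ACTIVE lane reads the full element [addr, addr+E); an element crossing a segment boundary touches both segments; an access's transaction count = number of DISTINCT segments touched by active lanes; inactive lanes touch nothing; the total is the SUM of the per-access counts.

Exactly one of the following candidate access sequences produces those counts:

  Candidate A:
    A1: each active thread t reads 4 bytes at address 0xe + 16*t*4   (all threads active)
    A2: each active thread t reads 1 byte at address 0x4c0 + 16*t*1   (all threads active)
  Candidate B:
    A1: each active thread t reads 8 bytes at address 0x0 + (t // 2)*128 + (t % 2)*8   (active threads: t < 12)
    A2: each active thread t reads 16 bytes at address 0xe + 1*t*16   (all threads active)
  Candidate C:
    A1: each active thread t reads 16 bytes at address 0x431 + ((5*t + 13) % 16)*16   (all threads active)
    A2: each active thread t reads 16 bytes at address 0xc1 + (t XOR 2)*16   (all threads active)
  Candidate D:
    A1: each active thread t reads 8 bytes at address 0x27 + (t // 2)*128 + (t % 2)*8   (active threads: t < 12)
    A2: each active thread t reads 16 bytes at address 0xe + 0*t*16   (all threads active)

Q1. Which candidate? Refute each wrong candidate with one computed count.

A: A1 gives 16 transactions, not 6
C: A1 gives 9 transactions, not 6
D: A2 gives 1 transaction, not 9
B: all counts match (6,9)

Answer: B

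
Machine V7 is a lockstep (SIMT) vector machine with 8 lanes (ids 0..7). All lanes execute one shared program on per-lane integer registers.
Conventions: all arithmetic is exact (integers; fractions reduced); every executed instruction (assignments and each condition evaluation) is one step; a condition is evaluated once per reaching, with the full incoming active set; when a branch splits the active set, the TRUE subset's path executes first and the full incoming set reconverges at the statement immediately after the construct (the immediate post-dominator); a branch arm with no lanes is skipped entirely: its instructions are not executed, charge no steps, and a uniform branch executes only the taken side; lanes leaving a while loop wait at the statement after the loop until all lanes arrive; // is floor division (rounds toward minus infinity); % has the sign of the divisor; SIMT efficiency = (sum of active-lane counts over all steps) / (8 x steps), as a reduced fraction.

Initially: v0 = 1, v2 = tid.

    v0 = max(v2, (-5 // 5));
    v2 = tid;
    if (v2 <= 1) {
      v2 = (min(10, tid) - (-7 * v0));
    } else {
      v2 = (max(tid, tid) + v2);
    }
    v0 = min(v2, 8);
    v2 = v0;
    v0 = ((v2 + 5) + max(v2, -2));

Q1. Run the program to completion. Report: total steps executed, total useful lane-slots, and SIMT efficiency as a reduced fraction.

Answer: 8 steps, 56 useful, 7/8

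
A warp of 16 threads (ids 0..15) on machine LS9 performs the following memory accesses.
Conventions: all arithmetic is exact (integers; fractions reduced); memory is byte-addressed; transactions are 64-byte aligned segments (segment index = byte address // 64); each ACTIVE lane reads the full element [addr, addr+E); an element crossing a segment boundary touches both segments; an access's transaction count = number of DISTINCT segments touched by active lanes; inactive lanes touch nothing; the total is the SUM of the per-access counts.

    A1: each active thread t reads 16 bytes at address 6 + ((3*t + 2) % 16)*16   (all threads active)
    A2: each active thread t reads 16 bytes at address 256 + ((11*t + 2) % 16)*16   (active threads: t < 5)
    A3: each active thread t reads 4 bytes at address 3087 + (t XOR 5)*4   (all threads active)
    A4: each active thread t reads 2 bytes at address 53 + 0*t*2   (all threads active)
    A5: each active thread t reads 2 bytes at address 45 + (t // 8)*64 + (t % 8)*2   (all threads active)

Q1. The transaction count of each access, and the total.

A1: 5 transactions
A2: 3 transactions
A3: 2 transactions
A4: 1 transaction
A5: 2 transactions

Answer: 5,3,2,1,2; total 13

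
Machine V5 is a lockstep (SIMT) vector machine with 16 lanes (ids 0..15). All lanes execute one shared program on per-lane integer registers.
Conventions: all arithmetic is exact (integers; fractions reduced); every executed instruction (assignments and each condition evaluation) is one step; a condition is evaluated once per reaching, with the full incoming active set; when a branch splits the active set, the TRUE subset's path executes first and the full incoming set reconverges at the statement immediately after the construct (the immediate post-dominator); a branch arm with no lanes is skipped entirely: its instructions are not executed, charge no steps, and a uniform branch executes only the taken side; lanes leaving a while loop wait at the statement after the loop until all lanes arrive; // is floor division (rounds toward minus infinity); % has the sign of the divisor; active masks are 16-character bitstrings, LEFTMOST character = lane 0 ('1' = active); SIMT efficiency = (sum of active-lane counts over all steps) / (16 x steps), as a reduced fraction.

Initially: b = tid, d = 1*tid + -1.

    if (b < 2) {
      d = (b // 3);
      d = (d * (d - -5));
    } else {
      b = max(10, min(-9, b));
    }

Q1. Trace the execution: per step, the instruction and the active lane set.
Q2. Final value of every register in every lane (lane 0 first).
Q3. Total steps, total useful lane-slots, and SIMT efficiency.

step 0: eval (b < 2)                 1111111111111111
step 1: d <- (b // 3)                1100000000000000
step 2: d <- (d * (d - -5))          1100000000000000
step 3: b <- max(10, min(-9, b))     0011111111111111

Answer: 4 steps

b: 0,1,10,10,10,10,10,10,10,10,10,10,10,10,10,10
d: 0,0,1,2,3,4,5,6,7,8,9,10,11,12,13,14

steps = 4; useful = 34; efficiency = 34/64 = 17/32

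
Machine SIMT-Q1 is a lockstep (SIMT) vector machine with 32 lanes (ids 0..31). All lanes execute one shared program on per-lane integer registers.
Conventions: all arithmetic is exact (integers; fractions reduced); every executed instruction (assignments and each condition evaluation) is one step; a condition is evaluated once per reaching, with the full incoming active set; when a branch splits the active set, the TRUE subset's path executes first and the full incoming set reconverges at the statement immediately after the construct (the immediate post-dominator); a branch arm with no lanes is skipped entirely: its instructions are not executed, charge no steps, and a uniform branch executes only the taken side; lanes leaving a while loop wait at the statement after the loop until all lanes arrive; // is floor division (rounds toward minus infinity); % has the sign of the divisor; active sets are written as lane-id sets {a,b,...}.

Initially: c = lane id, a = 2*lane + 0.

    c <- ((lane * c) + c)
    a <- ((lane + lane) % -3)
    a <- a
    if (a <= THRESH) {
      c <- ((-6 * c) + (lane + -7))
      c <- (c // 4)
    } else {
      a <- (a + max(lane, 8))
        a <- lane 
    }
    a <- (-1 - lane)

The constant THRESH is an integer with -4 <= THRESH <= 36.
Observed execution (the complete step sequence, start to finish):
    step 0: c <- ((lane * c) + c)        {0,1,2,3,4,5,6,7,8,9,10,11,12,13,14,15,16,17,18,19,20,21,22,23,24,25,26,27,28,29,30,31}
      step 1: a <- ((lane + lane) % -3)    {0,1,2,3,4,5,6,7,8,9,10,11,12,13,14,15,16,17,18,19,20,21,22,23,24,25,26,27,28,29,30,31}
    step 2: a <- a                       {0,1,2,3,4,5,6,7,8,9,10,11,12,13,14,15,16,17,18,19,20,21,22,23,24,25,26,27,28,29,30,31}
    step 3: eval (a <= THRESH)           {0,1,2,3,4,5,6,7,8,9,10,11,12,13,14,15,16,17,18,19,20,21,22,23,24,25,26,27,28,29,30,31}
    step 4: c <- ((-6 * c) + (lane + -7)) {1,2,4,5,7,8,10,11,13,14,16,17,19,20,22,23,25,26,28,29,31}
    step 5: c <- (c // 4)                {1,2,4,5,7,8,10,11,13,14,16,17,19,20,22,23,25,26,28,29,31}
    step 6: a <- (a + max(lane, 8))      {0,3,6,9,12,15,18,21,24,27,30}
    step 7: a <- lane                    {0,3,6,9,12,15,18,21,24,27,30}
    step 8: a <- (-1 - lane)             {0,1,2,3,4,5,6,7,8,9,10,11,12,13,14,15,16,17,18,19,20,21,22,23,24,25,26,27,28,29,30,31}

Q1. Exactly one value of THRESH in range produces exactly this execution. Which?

Answer: THRESH = -1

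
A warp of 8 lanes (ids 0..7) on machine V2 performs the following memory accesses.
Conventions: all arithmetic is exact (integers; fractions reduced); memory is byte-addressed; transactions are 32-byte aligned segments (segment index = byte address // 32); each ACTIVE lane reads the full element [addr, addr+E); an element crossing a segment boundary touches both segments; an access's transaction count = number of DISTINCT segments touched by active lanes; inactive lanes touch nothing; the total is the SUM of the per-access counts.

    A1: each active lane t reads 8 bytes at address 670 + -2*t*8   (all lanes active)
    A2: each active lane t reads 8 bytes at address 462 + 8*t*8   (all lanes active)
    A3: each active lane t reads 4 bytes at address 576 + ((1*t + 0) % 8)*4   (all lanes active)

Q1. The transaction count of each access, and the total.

A1: 5 transactions
A2: 8 transactions
A3: 1 transaction

Answer: 5,8,1; total 14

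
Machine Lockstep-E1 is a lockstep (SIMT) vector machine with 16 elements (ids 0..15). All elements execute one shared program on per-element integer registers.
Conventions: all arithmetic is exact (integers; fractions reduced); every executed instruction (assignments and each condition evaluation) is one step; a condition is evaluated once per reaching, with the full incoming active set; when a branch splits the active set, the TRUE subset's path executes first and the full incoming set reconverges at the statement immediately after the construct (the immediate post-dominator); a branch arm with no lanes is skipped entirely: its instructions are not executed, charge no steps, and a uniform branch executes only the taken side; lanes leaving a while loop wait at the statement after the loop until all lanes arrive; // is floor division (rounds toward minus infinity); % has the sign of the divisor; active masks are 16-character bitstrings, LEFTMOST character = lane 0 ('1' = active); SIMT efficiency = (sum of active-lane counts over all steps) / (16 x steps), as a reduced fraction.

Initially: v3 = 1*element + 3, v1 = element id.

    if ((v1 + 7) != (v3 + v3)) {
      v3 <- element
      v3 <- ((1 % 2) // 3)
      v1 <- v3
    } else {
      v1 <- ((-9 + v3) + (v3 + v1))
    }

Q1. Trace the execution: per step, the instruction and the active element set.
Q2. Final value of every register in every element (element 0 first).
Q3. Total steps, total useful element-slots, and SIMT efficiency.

step 0: eval ((v1 + 7) != (v3 + v3)) 1111111111111111
step 1: v3 <- element                1011111111111111
step 2: v3 <- ((1 % 2) // 3)         1011111111111111
step 3: v1 <- v3                     1011111111111111
step 4: v1 <- ((-9 + v3) + (v3 + v1)) 0100000000000000

Answer: 5 steps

v3: 0,4,0,0,0,0,0,0,0,0,0,0,0,0,0,0
v1: 0,0,0,0,0,0,0,0,0,0,0,0,0,0,0,0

steps = 5; useful = 62; efficiency = 62/80 = 31/40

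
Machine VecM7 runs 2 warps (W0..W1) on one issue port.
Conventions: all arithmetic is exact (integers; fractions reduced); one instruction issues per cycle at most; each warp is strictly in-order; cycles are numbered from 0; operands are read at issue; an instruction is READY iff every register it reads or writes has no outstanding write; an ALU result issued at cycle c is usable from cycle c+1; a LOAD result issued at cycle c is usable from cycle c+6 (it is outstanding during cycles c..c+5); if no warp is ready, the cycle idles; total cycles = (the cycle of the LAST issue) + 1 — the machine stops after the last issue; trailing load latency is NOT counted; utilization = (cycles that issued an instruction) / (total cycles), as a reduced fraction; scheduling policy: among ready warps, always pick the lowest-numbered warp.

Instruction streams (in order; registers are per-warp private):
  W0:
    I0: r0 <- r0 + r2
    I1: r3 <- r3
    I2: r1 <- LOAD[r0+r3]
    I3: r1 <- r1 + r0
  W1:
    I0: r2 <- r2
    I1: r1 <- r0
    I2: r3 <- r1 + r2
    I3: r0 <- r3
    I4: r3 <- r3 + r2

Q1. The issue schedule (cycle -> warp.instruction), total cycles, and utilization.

cycle 0: W0.I0
cycle 1: W0.I1
cycle 2: W0.I2
cycle 3: W1.I0
cycle 4: W1.I1
cycle 5: W1.I2
cycle 6: W1.I3
cycle 7: W1.I4
cycle 8: W0.I3

Answer: 9 cycles, utilization 1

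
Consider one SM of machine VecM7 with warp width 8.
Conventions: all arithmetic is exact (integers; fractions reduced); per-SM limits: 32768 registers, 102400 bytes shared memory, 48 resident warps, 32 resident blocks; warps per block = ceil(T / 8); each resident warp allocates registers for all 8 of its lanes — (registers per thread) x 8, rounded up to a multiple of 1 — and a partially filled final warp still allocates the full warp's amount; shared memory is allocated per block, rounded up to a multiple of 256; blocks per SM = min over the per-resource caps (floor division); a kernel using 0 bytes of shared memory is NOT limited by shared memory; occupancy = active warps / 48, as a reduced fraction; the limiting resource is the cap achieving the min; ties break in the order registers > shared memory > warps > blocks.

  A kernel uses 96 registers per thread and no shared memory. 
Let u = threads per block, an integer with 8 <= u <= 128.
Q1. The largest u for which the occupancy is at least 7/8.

Answer: u = 112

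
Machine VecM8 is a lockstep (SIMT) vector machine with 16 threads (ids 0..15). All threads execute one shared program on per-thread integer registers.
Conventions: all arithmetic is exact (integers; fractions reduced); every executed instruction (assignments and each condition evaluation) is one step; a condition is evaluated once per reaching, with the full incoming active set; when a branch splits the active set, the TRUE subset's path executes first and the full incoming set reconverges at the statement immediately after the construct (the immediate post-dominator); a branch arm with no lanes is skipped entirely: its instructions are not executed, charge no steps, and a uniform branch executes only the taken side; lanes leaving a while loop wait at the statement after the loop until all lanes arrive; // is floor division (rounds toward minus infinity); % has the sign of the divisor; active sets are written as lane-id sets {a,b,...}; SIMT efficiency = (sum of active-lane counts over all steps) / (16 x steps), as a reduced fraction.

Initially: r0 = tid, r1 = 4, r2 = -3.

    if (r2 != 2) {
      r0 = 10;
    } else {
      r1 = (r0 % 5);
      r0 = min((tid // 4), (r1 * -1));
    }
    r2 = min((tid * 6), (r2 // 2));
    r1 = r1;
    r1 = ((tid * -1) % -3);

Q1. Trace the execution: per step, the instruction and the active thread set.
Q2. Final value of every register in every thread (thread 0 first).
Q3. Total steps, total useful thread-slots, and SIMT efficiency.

step 0: eval (r2 != 2)               {0,1,2,3,4,5,6,7,8,9,10,11,12,13,14,15}
step 1: r0 <- 10                     {0,1,2,3,4,5,6,7,8,9,10,11,12,13,14,15}
step 2: r2 <- min((tid * 6), (r2 // 2)) {0,1,2,3,4,5,6,7,8,9,10,11,12,13,14,15}
step 3: r1 <- r1                     {0,1,2,3,4,5,6,7,8,9,10,11,12,13,14,15}
step 4: r1 <- ((tid * -1) % -3)      {0,1,2,3,4,5,6,7,8,9,10,11,12,13,14,15}

Answer: 5 steps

r0: 10,10,10,10,10,10,10,10,10,10,10,10,10,10,10,10
r1: 0,-1,-2,0,-1,-2,0,-1,-2,0,-1,-2,0,-1,-2,0
r2: -2,-2,-2,-2,-2,-2,-2,-2,-2,-2,-2,-2,-2,-2,-2,-2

steps = 5; useful = 80; efficiency = 80/80 = 1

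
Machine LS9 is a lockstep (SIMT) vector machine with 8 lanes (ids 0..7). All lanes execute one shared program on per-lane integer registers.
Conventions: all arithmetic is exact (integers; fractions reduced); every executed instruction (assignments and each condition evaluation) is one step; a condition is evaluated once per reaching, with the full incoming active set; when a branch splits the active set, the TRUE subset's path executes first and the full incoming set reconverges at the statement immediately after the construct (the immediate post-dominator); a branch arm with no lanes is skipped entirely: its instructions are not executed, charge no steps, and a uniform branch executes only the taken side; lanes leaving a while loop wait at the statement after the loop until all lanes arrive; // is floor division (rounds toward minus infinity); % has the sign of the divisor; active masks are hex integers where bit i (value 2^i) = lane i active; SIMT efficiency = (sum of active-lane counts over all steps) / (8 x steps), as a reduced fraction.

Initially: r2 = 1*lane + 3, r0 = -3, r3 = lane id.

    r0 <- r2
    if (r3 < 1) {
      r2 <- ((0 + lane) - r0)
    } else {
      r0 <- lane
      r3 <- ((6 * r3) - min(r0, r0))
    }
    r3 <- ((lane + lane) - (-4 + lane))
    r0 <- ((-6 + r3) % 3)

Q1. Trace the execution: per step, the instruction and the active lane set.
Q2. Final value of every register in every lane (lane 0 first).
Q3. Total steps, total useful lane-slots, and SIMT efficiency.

step 0: r0 <- r2                     0xff
step 1: eval (r3 < 1)                0xff
step 2: r2 <- ((0 + lane) - r0)      0x01
step 3: r0 <- lane                   0xfe
step 4: r3 <- ((6 * r3) - min(r0, r0)) 0xfe
step 5: r3 <- ((lane + lane) - (-4 + lane)) 0xff
step 6: r0 <- ((-6 + r3) % 3)        0xff

Answer: 7 steps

r2: -3,4,5,6,7,8,9,10
r0: 1,2,0,1,2,0,1,2
r3: 4,5,6,7,8,9,10,11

steps = 7; useful = 47; efficiency = 47/56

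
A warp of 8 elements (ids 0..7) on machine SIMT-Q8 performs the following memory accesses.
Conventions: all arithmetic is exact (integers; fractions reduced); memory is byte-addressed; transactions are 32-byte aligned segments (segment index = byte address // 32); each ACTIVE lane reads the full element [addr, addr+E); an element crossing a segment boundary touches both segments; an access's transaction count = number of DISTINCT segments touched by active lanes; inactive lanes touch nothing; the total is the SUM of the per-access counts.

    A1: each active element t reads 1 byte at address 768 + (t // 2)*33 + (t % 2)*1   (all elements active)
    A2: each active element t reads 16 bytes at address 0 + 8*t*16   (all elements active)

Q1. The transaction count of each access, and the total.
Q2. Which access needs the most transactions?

A1: 4 transactions
A2: 8 transactions

Answer: 4,8; total 12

Answer: A2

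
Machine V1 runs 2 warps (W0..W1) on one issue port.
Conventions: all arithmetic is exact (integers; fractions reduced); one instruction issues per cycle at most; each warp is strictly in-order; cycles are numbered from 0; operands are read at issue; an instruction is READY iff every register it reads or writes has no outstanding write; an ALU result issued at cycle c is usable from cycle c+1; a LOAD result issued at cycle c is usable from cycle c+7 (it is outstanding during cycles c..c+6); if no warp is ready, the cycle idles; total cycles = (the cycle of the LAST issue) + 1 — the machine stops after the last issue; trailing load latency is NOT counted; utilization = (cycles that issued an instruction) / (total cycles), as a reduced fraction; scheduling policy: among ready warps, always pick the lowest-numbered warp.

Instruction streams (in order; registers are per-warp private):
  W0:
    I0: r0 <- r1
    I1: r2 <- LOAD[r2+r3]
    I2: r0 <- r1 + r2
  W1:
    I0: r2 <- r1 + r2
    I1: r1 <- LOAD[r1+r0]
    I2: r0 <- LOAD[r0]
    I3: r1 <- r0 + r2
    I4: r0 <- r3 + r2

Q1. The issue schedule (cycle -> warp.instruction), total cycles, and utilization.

cycle 0: W0.I0
cycle 1: W0.I1
cycle 2: W1.I0
cycle 3: W1.I1
cycle 4: W1.I2
cycle 5: idle
cycle 6: idle
cycle 7: idle
cycle 8: W0.I2
cycle 9: idle
cycle 10: idle
cycle 11: W1.I3
cycle 12: W1.I4

Answer: 13 cycles, utilization 8/13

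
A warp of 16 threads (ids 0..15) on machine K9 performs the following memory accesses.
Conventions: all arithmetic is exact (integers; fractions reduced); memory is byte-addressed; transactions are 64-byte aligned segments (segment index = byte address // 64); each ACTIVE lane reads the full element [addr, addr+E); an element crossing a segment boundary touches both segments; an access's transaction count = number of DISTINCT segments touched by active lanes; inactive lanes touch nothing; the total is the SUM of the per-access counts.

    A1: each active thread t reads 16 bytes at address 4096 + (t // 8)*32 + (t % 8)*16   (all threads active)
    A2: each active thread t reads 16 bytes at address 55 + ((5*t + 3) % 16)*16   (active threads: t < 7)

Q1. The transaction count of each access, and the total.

A1: 3 transactions
A2: 4 transactions

Answer: 3,4; total 7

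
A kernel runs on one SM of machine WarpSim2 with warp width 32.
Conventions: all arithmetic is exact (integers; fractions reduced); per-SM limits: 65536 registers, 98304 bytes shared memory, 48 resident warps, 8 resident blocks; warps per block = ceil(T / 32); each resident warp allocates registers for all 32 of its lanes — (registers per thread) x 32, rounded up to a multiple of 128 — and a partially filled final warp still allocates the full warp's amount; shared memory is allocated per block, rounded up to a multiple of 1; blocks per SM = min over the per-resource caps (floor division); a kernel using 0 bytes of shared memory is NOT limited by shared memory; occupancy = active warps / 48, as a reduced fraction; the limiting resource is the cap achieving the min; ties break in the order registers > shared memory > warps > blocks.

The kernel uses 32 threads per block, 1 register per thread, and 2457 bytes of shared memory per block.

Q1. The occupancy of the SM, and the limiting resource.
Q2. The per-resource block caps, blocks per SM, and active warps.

Answer: occupancy 1/6, limited by blocks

registers: 512 blocks
shared memory: 40 blocks
warps: 48 blocks
blocks: 8 blocks

Answer: 8 blocks, 8 active warps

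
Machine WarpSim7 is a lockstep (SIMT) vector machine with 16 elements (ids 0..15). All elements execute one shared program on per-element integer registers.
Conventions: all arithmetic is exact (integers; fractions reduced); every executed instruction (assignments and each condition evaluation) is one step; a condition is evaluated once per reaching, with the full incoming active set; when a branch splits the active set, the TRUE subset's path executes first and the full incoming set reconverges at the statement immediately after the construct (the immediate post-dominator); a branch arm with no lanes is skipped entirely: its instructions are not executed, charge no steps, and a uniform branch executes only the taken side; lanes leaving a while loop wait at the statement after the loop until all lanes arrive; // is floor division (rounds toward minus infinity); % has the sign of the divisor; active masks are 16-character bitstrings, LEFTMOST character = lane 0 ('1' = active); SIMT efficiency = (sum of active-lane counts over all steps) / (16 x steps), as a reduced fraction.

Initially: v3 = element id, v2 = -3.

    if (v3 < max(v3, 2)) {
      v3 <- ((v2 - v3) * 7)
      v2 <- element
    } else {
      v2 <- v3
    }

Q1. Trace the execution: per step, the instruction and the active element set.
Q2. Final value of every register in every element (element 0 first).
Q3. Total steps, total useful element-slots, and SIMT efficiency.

step 0: eval (v3 < max(v3, 2))       1111111111111111
step 1: v3 <- ((v2 - v3) * 7)        1100000000000000
step 2: v2 <- element                1100000000000000
step 3: v2 <- v3                     0011111111111111

Answer: 4 steps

v3: -21,-28,2,3,4,5,6,7,8,9,10,11,12,13,14,15
v2: 0,1,2,3,4,5,6,7,8,9,10,11,12,13,14,15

steps = 4; useful = 34; efficiency = 34/64 = 17/32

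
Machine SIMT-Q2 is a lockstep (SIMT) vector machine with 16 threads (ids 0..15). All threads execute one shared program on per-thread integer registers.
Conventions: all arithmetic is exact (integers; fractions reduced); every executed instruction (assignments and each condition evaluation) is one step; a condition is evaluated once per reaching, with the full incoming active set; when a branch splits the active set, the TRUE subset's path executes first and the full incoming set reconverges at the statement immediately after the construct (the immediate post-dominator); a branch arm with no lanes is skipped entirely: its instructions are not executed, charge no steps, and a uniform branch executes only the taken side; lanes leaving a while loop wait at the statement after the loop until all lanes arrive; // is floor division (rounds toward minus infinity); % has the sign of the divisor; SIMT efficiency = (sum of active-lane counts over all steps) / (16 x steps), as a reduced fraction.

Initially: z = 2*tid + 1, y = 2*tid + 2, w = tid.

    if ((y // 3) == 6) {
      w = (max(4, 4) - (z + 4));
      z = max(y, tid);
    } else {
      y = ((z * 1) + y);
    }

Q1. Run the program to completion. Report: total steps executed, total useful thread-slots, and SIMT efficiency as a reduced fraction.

Answer: 4 steps, 34 useful, 17/32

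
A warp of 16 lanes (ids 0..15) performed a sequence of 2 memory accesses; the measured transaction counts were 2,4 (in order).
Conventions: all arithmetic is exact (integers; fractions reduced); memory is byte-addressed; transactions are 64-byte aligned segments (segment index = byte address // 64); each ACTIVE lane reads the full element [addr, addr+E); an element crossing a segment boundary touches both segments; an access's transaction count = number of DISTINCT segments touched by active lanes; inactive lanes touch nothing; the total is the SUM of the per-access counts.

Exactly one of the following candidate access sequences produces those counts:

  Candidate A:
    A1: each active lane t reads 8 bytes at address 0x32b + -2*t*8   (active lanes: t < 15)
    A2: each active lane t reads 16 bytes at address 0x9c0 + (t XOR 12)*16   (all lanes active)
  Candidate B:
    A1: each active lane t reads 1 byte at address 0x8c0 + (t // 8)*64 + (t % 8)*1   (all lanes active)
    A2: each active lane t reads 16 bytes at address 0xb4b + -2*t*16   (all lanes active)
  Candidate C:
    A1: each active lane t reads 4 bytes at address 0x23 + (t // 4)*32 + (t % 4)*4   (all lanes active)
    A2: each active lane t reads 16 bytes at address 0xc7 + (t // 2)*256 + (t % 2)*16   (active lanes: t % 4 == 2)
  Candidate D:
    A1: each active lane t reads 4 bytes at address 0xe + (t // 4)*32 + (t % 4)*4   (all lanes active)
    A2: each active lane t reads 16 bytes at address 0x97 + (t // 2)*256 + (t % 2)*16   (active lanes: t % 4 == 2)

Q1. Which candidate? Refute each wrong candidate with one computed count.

A: A1 gives 4 transactions, not 2
B: A2 gives 9 transactions, not 4
C: A1 gives 3 transactions, not 2
D: all counts match (2,4)

Answer: D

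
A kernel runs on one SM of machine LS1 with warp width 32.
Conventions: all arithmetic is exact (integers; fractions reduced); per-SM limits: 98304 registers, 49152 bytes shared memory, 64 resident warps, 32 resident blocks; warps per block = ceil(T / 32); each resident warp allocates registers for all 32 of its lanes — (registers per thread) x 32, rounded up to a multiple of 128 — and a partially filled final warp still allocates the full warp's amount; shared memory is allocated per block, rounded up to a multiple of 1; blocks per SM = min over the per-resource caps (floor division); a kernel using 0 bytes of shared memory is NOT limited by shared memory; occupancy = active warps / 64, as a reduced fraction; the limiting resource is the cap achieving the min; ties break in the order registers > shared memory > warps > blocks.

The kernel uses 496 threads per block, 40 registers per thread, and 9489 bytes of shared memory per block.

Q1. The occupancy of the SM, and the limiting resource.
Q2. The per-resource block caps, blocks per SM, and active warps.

Answer: occupancy 1, limited by registers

registers: 4 blocks
shared memory: 5 blocks
warps: 4 blocks
blocks: 32 blocks

Answer: 4 blocks, 64 active warps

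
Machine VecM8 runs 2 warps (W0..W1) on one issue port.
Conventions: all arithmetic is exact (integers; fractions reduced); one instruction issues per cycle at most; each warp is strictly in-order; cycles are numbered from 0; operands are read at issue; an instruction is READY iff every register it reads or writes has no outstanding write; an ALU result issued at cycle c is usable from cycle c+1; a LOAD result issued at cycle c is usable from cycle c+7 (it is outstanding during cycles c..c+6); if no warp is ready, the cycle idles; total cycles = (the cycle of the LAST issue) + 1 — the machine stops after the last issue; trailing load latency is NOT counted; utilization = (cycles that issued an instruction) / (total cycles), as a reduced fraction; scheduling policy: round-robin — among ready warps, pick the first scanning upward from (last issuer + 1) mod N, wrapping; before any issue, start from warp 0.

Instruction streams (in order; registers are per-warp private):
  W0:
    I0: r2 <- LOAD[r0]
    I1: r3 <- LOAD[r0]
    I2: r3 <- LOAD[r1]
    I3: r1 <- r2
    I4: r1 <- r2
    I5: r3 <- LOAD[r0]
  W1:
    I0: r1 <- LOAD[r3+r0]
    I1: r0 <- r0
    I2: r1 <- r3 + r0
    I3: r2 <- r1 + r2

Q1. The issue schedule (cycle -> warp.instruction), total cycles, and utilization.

cycle 0: W0.I0
cycle 1: W1.I0
cycle 2: W0.I1
cycle 3: W1.I1
cycle 4: idle
cycle 5: idle
cycle 6: idle
cycle 7: idle
cycle 8: W1.I2
cycle 9: W0.I2
cycle 10: W1.I3
cycle 11: W0.I3
cycle 12: W0.I4
cycle 13: idle
cycle 14: idle
cycle 15: idle
cycle 16: W0.I5

Answer: 17 cycles, utilization 10/17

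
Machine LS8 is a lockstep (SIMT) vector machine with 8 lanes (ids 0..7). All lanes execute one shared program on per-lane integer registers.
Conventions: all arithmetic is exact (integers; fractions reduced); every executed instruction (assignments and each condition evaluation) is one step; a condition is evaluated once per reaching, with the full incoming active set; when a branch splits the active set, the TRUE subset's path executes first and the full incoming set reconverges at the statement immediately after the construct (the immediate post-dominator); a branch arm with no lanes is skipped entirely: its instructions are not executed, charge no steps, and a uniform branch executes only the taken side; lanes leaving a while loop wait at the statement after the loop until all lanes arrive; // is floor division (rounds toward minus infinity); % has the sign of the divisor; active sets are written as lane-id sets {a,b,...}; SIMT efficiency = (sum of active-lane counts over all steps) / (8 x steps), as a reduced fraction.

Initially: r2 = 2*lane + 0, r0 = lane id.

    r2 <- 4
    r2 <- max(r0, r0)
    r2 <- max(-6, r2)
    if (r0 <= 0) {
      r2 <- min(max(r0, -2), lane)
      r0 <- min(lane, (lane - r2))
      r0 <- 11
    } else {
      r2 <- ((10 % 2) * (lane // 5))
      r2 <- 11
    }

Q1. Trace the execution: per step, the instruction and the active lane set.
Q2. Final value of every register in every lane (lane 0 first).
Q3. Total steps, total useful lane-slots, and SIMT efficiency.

step 0: r2 <- 4                      {0,1,2,3,4,5,6,7}
step 1: r2 <- max(r0, r0)            {0,1,2,3,4,5,6,7}
step 2: r2 <- max(-6, r2)            {0,1,2,3,4,5,6,7}
step 3: eval (r0 <= 0)               {0,1,2,3,4,5,6,7}
step 4: r2 <- min(max(r0, -2), lane) {0}
step 5: r0 <- min(lane, (lane - r2)) {0}
step 6: r0 <- 11                     {0}
step 7: r2 <- ((10 % 2) * (lane // 5)) {1,2,3,4,5,6,7}
step 8: r2 <- 11                     {1,2,3,4,5,6,7}

Answer: 9 steps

r2: 0,11,11,11,11,11,11,11
r0: 11,1,2,3,4,5,6,7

steps = 9; useful = 49; efficiency = 49/72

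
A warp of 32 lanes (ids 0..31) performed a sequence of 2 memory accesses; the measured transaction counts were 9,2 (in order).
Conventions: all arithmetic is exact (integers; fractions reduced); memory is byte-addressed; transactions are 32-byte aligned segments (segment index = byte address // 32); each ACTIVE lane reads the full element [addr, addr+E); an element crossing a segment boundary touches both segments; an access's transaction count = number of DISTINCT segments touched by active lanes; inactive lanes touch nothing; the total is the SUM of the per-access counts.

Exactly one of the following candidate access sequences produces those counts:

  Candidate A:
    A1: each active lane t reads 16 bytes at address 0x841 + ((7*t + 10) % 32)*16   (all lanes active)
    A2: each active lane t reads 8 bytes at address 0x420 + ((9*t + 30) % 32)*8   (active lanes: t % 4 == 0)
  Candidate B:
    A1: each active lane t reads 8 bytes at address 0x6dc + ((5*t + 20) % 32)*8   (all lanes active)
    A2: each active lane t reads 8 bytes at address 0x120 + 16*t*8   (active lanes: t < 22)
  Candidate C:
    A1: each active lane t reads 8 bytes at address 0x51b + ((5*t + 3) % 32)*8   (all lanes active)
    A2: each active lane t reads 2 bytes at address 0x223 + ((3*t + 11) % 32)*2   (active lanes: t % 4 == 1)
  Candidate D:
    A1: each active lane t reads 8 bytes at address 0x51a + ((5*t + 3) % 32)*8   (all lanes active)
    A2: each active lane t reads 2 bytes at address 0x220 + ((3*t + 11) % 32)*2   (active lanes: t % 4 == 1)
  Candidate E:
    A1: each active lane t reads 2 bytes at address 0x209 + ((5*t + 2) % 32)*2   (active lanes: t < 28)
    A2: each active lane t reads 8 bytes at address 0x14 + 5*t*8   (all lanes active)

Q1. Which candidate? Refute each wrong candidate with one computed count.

A: A1 gives 17 transactions, not 9
B: A2 gives 22 transactions, not 2
C: A2 gives 3 transactions, not 2
E: A1 gives 3 transactions, not 9
D: all counts match (9,2)

Answer: D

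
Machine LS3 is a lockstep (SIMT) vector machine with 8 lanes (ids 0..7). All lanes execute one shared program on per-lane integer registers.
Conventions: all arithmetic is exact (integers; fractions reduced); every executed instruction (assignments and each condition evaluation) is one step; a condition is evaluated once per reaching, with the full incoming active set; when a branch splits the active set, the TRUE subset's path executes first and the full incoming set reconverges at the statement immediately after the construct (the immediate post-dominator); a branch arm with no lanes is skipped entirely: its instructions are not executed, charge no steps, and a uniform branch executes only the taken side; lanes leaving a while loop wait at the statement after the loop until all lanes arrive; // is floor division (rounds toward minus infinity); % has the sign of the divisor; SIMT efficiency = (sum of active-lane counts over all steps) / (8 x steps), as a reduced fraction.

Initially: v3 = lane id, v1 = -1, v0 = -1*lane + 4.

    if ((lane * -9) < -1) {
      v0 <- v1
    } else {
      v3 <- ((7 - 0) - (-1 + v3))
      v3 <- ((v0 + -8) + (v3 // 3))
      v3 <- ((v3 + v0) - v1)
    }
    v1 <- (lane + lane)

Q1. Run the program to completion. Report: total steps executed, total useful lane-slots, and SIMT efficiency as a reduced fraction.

Answer: 6 steps, 26 useful, 13/24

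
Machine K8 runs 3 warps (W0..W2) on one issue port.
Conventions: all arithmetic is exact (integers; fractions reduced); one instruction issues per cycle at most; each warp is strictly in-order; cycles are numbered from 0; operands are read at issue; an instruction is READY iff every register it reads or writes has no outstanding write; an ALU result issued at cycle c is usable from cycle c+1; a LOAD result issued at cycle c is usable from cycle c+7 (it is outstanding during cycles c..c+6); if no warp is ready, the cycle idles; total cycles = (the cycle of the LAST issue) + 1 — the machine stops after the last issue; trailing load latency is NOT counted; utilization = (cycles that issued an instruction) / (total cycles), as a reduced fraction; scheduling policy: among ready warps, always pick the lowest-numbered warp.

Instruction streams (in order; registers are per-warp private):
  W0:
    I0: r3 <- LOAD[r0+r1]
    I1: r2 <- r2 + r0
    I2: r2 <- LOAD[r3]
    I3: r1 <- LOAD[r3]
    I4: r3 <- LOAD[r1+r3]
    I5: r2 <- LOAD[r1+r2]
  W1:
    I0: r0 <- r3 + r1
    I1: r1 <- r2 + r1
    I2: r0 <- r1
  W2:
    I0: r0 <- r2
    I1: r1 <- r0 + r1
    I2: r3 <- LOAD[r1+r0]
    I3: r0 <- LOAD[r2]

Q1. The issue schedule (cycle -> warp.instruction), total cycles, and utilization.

cycle 0: W0.I0
cycle 1: W0.I1
cycle 2: W1.I0
cycle 3: W1.I1
cycle 4: W1.I2
cycle 5: W2.I0
cycle 6: W2.I1
cycle 7: W0.I2
cycle 8: W0.I3
cycle 9: W2.I2
cycle 10: W2.I3
cycle 11: idle
cycle 12: idle
cycle 13: idle
cycle 14: idle
cycle 15: W0.I4
cycle 16: W0.I5

Answer: 17 cycles, utilization 13/17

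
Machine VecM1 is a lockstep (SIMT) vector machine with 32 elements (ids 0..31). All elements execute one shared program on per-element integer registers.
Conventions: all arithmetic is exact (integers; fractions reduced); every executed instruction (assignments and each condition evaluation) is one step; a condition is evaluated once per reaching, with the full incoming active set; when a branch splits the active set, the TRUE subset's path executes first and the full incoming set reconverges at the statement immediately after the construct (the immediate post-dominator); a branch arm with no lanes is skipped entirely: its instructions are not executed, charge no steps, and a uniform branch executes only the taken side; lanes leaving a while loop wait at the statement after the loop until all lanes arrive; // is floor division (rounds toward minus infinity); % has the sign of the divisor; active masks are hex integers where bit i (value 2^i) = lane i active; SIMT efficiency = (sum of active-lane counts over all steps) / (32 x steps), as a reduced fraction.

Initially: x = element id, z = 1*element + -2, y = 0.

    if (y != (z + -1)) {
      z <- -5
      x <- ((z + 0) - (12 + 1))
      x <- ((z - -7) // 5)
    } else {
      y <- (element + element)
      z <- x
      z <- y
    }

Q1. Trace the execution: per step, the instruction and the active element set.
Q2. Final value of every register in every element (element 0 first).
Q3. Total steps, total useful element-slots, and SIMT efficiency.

step 0: eval (y != (z + -1))         0xffffffff
step 1: z <- -5                      0xfffffff7
step 2: x <- ((z + 0) - (12 + 1))    0xfffffff7
step 3: x <- ((z - -7) // 5)         0xfffffff7
step 4: y <- (element + element)     0x00000008
step 5: z <- x                       0x00000008
step 6: z <- y                       0x00000008

Answer: 7 steps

x: 0,0,0,3,0,0,0,0,0,0,0,0,0,0,0,0,0,0,0,0,0,0,0,0,0,0,0,0,0,0,0,0
z: -5,-5,-5,6,-5,-5,-5,-5,-5,-5,-5,-5,-5,-5,-5,-5,-5,-5,-5,-5,-5,-5,-5,-5,-5,-5,-5,-5,-5,-5,-5,-5
y: 0,0,0,6,0,0,0,0,0,0,0,0,0,0,0,0,0,0,0,0,0,0,0,0,0,0,0,0,0,0,0,0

steps = 7; useful = 128; efficiency = 128/224 = 4/7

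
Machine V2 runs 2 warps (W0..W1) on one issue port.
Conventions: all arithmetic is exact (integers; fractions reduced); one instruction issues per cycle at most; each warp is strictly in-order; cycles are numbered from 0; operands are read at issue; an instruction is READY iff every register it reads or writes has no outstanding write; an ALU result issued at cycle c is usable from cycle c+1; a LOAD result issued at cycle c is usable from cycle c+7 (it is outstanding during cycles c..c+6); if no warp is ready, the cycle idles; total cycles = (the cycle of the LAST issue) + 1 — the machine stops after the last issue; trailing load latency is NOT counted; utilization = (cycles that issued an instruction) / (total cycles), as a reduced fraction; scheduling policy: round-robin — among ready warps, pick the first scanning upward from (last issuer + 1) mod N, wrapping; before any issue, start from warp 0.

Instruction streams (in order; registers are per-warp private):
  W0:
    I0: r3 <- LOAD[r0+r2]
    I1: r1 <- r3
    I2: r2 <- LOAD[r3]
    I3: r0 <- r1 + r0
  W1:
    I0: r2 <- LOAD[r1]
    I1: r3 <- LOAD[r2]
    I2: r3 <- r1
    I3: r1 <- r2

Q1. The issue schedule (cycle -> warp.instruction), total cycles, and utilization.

cycle 0: W0.I0
cycle 1: W1.I0
cycle 2: idle
cycle 3: idle
cycle 4: idle
cycle 5: idle
cycle 6: idle
cycle 7: W0.I1
cycle 8: W1.I1
cycle 9: W0.I2
cycle 10: W0.I3
cycle 11: idle
cycle 12: idle
cycle 13: idle
cycle 14: idle
cycle 15: W1.I2
cycle 16: W1.I3

Answer: 17 cycles, utilization 8/17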